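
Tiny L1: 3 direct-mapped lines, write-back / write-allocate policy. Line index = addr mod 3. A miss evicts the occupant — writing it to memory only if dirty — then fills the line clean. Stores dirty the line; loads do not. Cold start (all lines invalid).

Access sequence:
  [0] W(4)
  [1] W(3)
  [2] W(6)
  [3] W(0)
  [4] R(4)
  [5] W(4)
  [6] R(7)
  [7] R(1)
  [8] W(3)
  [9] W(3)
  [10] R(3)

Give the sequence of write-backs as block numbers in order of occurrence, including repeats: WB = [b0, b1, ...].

0: W B4 -> L1 miss  d=D]
1: W B3 -> L0 miss  d=D]
2: W B6 -> L0 miss wb->B3  d=D]
3: W B0 -> L0 miss wb->B6  d=D]
4: R B4 -> L1 hit  d=D]
5: W B4 -> L1 hit  d=D]
6: R B7 -> L1 miss wb->B4  d=-]
7: R B1 -> L1 miss  d=-]
8: W B3 -> L0 miss wb->B0  d=D]
9: W B3 -> L0 hit  d=D]
10: R B3 -> L0 hit  d=D]

WB = [3, 6, 4, 0]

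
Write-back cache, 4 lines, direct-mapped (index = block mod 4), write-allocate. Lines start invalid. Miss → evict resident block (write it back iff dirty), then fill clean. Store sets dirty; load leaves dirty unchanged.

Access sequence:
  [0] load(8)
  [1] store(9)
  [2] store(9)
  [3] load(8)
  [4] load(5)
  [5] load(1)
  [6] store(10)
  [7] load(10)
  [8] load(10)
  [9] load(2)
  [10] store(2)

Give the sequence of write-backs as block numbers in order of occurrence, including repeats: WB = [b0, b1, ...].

WB = [9, 10]

0: R B8 -> L0 miss  d=-]
1: W B9 -> L1 miss  d=D]
2: W B9 -> L1 hit  d=D]
3: R B8 -> L0 hit  d=-]
4: R B5 -> L1 miss wb->B9  d=-]
5: R B1 -> L1 miss  d=-]
6: W B10 -> L2 miss  d=D]
7: R B10 -> L2 hit  d=D]
8: R B10 -> L2 hit  d=D]
9: R B2 -> L2 miss wb->B10  d=-]
10: W B2 -> L2 hit  d=D]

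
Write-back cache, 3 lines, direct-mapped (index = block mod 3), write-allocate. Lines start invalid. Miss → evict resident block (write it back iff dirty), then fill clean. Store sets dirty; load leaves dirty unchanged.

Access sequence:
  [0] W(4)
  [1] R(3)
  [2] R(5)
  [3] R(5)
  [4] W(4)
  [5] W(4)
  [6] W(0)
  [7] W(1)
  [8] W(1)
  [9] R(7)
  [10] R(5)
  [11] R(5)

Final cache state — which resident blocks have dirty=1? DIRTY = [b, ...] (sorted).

DIRTY = [0]

0: W B4 → L1 miss [D]
1: R B3 → L0 miss [-]
2: R B5 → L2 miss [-]
3: R B5 → L2 hit [-]
4: W B4 → L1 hit [D]
5: W B4 → L1 hit [D]
6: W B0 → L0 miss [D]
7: W B1 → L1 miss wb→B4 [D]
8: W B1 → L1 hit [D]
9: R B7 → L1 miss wb→B1 [-]
10: R B5 → L2 hit [-]
11: R B5 → L2 hit [-]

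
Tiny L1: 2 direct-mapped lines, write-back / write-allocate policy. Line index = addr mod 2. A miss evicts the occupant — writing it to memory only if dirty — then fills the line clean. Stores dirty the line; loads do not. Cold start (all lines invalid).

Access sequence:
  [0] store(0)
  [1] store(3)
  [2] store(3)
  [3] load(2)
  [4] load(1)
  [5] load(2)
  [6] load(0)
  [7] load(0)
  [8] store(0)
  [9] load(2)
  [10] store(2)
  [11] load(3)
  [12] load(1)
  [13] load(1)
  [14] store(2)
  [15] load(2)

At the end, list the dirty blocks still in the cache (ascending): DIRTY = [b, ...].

  0 | W B0 → L0 miss [D]
  1 | W B3 → L1 miss [D]
  2 | W B3 → L1 hit [D]
  3 | R B2 → L0 miss wb→B0 [-]
  4 | R B1 → L1 miss wb→B3 [-]
  5 | R B2 → L0 hit [-]
  6 | R B0 → L0 miss [-]
  7 | R B0 → L0 hit [-]
  8 | W B0 → L0 hit [D]
  9 | R B2 → L0 miss wb→B0 [-]
  10 | W B2 → L0 hit [D]
  11 | R B3 → L1 miss [-]
  12 | R B1 → L1 miss [-]
  13 | R B1 → L1 hit [-]
  14 | W B2 → L0 hit [D]
  15 | R B2 → L0 hit [D]

DIRTY = [2]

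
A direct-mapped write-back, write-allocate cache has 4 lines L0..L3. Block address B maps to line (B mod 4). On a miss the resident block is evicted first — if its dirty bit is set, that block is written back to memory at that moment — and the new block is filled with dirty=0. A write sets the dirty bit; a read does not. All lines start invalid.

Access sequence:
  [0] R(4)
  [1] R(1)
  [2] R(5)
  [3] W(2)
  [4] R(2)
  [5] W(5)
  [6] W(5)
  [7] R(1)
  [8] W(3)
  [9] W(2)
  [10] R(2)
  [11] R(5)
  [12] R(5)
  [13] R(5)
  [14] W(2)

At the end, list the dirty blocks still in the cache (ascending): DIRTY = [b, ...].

DIRTY = [2, 3]

  0 | R B4 → L0 miss [-]
  1 | R B1 → L1 miss [-]
  2 | R B5 → L1 miss [-]
  3 | W B2 → L2 miss [D]
  4 | R B2 → L2 hit [D]
  5 | W B5 → L1 hit [D]
  6 | W B5 → L1 hit [D]
  7 | R B1 → L1 miss wb→B5 [-]
  8 | W B3 → L3 miss [D]
  9 | W B2 → L2 hit [D]
  10 | R B2 → L2 hit [D]
  11 | R B5 → L1 miss [-]
  12 | R B5 → L1 hit [-]
  13 | R B5 → L1 hit [-]
  14 | W B2 → L2 hit [D]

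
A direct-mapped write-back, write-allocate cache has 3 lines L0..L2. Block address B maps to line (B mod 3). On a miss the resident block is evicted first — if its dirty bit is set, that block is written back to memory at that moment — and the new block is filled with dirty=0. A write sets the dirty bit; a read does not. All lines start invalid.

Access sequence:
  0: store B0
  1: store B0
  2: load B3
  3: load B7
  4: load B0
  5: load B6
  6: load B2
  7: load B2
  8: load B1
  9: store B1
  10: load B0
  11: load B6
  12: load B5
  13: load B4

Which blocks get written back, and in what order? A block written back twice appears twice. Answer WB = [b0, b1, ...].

WB = [0, 1]

0: W B0 → L0 miss [D]
1: W B0 → L0 hit [D]
2: R B3 → L0 miss wb→B0 [-]
3: R B7 → L1 miss [-]
4: R B0 → L0 miss [-]
5: R B6 → L0 miss [-]
6: R B2 → L2 miss [-]
7: R B2 → L2 hit [-]
8: R B1 → L1 miss [-]
9: W B1 → L1 hit [D]
10: R B0 → L0 miss [-]
11: R B6 → L0 miss [-]
12: R B5 → L2 miss [-]
13: R B4 → L1 miss wb→B1 [-]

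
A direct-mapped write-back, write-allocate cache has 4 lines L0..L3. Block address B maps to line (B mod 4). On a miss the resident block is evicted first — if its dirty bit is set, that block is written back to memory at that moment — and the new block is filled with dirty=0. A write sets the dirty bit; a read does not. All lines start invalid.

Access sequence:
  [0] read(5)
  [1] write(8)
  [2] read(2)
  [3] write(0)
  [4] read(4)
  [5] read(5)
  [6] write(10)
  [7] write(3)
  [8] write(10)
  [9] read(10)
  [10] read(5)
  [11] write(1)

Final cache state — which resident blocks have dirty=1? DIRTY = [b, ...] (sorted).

  0 | R B5 → L1 miss [-]
  1 | W B8 → L0 miss [D]
  2 | R B2 → L2 miss [-]
  3 | W B0 → L0 miss wb→B8 [D]
  4 | R B4 → L0 miss wb→B0 [-]
  5 | R B5 → L1 hit [-]
  6 | W B10 → L2 miss [D]
  7 | W B3 → L3 miss [D]
  8 | W B10 → L2 hit [D]
  9 | R B10 → L2 hit [D]
  10 | R B5 → L1 hit [-]
  11 | W B1 → L1 miss [D]

DIRTY = [1, 3, 10]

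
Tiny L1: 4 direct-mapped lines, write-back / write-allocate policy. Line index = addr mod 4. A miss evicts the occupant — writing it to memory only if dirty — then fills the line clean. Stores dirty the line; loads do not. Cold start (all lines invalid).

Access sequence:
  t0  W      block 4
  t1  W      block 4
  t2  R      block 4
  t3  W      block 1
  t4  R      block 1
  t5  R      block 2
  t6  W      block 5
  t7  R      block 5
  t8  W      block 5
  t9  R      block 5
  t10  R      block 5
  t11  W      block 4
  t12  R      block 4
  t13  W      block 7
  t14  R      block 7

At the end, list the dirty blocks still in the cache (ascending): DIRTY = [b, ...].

DIRTY = [4, 5, 7]

  0 | W B4 → L0 miss [D]
  1 | W B4 → L0 hit [D]
  2 | R B4 → L0 hit [D]
  3 | W B1 → L1 miss [D]
  4 | R B1 → L1 hit [D]
  5 | R B2 → L2 miss [-]
  6 | W B5 → L1 miss wb→B1 [D]
  7 | R B5 → L1 hit [D]
  8 | W B5 → L1 hit [D]
  9 | R B5 → L1 hit [D]
  10 | R B5 → L1 hit [D]
  11 | W B4 → L0 hit [D]
  12 | R B4 → L0 hit [D]
  13 | W B7 → L3 miss [D]
  14 | R B7 → L3 hit [D]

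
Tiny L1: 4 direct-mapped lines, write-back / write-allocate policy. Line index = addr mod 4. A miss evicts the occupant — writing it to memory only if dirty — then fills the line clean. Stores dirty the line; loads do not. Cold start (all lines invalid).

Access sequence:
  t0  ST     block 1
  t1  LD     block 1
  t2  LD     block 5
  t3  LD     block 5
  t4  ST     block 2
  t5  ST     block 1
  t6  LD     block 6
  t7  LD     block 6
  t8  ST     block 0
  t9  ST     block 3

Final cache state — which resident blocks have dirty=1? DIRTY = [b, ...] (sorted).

DIRTY = [0, 1, 3]

  0 | W B1 → L1 miss [D]
  1 | R B1 → L1 hit [D]
  2 | R B5 → L1 miss wb→B1 [-]
  3 | R B5 → L1 hit [-]
  4 | W B2 → L2 miss [D]
  5 | W B1 → L1 miss [D]
  6 | R B6 → L2 miss wb→B2 [-]
  7 | R B6 → L2 hit [-]
  8 | W B0 → L0 miss [D]
  9 | W B3 → L3 miss [D]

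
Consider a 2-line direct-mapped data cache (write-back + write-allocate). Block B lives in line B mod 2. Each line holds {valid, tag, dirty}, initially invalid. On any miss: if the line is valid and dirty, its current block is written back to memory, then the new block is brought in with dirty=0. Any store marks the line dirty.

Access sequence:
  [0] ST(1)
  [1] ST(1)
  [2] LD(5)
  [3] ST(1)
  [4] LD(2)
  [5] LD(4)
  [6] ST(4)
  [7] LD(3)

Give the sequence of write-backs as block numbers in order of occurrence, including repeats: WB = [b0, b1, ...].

WB = [1, 1]

0: W B1 → L1 miss [D]
1: W B1 → L1 hit [D]
2: R B5 → L1 miss wb→B1 [-]
3: W B1 → L1 miss [D]
4: R B2 → L0 miss [-]
5: R B4 → L0 miss [-]
6: W B4 → L0 hit [D]
7: R B3 → L1 miss wb→B1 [-]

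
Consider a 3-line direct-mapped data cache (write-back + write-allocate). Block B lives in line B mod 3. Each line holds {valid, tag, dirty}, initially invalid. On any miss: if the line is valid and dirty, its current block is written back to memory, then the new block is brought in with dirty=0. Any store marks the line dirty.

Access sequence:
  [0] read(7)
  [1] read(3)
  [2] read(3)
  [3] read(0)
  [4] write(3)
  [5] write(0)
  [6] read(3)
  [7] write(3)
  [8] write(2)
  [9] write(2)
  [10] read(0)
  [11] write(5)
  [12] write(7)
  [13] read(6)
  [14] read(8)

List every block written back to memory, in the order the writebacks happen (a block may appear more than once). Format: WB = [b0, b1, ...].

WB = [3, 0, 3, 2, 5]

0: R B7 → L1 miss [-]
1: R B3 → L0 miss [-]
2: R B3 → L0 hit [-]
3: R B0 → L0 miss [-]
4: W B3 → L0 miss [D]
5: W B0 → L0 miss wb→B3 [D]
6: R B3 → L0 miss wb→B0 [-]
7: W B3 → L0 hit [D]
8: W B2 → L2 miss [D]
9: W B2 → L2 hit [D]
10: R B0 → L0 miss wb→B3 [-]
11: W B5 → L2 miss wb→B2 [D]
12: W B7 → L1 hit [D]
13: R B6 → L0 miss [-]
14: R B8 → L2 miss wb→B5 [-]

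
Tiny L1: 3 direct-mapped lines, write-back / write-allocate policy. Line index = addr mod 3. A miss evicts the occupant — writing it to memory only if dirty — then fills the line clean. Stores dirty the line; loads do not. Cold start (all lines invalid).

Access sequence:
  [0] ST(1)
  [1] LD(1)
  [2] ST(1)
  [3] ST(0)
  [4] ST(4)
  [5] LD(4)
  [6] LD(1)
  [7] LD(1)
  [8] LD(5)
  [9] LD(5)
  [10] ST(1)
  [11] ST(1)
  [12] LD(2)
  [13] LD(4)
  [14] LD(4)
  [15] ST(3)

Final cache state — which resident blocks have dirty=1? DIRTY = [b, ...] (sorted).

0: W B1 → L1 miss [D]
1: R B1 → L1 hit [D]
2: W B1 → L1 hit [D]
3: W B0 → L0 miss [D]
4: W B4 → L1 miss wb→B1 [D]
5: R B4 → L1 hit [D]
6: R B1 → L1 miss wb→B4 [-]
7: R B1 → L1 hit [-]
8: R B5 → L2 miss [-]
9: R B5 → L2 hit [-]
10: W B1 → L1 hit [D]
11: W B1 → L1 hit [D]
12: R B2 → L2 miss [-]
13: R B4 → L1 miss wb→B1 [-]
14: R B4 → L1 hit [-]
15: W B3 → L0 miss wb→B0 [D]

DIRTY = [3]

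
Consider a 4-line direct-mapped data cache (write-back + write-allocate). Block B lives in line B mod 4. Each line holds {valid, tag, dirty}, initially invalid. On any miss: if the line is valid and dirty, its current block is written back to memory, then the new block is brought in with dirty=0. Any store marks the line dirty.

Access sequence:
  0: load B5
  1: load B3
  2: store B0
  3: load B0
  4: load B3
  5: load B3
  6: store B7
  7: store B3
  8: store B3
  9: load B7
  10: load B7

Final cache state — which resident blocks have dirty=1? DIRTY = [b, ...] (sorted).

DIRTY = [0]

0: R B5 → L1 miss [-]
1: R B3 → L3 miss [-]
2: W B0 → L0 miss [D]
3: R B0 → L0 hit [D]
4: R B3 → L3 hit [-]
5: R B3 → L3 hit [-]
6: W B7 → L3 miss [D]
7: W B3 → L3 miss wb→B7 [D]
8: W B3 → L3 hit [D]
9: R B7 → L3 miss wb→B3 [-]
10: R B7 → L3 hit [-]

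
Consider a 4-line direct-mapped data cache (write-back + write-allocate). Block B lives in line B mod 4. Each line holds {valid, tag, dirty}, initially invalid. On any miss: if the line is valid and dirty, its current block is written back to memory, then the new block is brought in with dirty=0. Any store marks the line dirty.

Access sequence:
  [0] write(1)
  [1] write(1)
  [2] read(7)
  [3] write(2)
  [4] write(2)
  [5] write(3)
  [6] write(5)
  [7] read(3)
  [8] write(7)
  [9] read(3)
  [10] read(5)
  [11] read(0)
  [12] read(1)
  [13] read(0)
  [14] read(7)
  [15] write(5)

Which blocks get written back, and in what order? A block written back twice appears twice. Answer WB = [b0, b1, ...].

0: W B1 → L1 miss [D]
1: W B1 → L1 hit [D]
2: R B7 → L3 miss [-]
3: W B2 → L2 miss [D]
4: W B2 → L2 hit [D]
5: W B3 → L3 miss [D]
6: W B5 → L1 miss wb→B1 [D]
7: R B3 → L3 hit [D]
8: W B7 → L3 miss wb→B3 [D]
9: R B3 → L3 miss wb→B7 [-]
10: R B5 → L1 hit [D]
11: R B0 → L0 miss [-]
12: R B1 → L1 miss wb→B5 [-]
13: R B0 → L0 hit [-]
14: R B7 → L3 miss [-]
15: W B5 → L1 miss [D]

WB = [1, 3, 7, 5]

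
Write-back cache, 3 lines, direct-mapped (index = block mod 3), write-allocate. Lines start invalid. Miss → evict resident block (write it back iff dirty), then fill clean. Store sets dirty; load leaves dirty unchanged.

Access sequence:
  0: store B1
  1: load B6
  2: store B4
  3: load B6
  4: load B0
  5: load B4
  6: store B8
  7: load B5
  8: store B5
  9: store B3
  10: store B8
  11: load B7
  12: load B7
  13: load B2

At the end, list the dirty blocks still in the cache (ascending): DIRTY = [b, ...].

DIRTY = [3]

0: W B1 → L1 miss [D]
1: R B6 → L0 miss [-]
2: W B4 → L1 miss wb→B1 [D]
3: R B6 → L0 hit [-]
4: R B0 → L0 miss [-]
5: R B4 → L1 hit [D]
6: W B8 → L2 miss [D]
7: R B5 → L2 miss wb→B8 [-]
8: W B5 → L2 hit [D]
9: W B3 → L0 miss [D]
10: W B8 → L2 miss wb→B5 [D]
11: R B7 → L1 miss wb→B4 [-]
12: R B7 → L1 hit [-]
13: R B2 → L2 miss wb→B8 [-]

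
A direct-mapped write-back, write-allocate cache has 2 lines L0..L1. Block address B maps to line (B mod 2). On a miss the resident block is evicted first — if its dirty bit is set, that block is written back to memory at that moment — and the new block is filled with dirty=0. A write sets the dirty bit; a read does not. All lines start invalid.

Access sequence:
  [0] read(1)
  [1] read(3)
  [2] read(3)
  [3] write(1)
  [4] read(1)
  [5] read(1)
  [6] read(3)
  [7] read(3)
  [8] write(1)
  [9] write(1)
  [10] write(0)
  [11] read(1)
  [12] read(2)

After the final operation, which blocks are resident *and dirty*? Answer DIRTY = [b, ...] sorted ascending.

DIRTY = [1]

0: R B1 -> L1 miss  d=-]
1: R B3 -> L1 miss  d=-]
2: R B3 -> L1 hit  d=-]
3: W B1 -> L1 miss  d=D]
4: R B1 -> L1 hit  d=D]
5: R B1 -> L1 hit  d=D]
6: R B3 -> L1 miss wb->B1  d=-]
7: R B3 -> L1 hit  d=-]
8: W B1 -> L1 miss  d=D]
9: W B1 -> L1 hit  d=D]
10: W B0 -> L0 miss  d=D]
11: R B1 -> L1 hit  d=D]
12: R B2 -> L0 miss wb->B0  d=-]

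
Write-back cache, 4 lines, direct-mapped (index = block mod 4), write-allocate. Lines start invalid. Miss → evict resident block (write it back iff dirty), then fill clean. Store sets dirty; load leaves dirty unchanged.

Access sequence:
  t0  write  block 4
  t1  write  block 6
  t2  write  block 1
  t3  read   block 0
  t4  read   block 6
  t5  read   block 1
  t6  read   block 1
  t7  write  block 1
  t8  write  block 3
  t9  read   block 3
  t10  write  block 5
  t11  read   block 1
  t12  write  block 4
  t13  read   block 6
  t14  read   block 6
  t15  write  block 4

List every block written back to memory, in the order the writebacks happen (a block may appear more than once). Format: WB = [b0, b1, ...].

WB = [4, 1, 5]

  0 | W B4 → L0 miss [D]
  1 | W B6 → L2 miss [D]
  2 | W B1 → L1 miss [D]
  3 | R B0 → L0 miss wb→B4 [-]
  4 | R B6 → L2 hit [D]
  5 | R B1 → L1 hit [D]
  6 | R B1 → L1 hit [D]
  7 | W B1 → L1 hit [D]
  8 | W B3 → L3 miss [D]
  9 | R B3 → L3 hit [D]
  10 | W B5 → L1 miss wb→B1 [D]
  11 | R B1 → L1 miss wb→B5 [-]
  12 | W B4 → L0 miss [D]
  13 | R B6 → L2 hit [D]
  14 | R B6 → L2 hit [D]
  15 | W B4 → L0 hit [D]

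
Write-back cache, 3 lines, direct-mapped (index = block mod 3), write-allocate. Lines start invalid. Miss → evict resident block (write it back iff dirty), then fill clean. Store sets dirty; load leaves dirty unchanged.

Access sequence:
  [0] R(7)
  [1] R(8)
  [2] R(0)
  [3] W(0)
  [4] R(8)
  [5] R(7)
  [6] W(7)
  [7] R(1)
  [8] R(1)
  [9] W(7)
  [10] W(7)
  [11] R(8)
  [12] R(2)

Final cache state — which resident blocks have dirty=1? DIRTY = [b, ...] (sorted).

0: R B7 → L1 miss [-]
1: R B8 → L2 miss [-]
2: R B0 → L0 miss [-]
3: W B0 → L0 hit [D]
4: R B8 → L2 hit [-]
5: R B7 → L1 hit [-]
6: W B7 → L1 hit [D]
7: R B1 → L1 miss wb→B7 [-]
8: R B1 → L1 hit [-]
9: W B7 → L1 miss [D]
10: W B7 → L1 hit [D]
11: R B8 → L2 hit [-]
12: R B2 → L2 miss [-]

DIRTY = [0, 7]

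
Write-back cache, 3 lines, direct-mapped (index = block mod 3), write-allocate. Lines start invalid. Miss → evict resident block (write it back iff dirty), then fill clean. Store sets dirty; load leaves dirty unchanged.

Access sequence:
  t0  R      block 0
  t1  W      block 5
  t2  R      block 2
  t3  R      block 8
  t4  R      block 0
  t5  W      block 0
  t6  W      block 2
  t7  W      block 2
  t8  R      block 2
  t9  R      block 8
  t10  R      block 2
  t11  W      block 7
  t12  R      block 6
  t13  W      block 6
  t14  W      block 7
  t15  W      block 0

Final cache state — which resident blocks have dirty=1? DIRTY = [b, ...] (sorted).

0: R B0 -> L0 miss  d=-]
1: W B5 -> L2 miss  d=D]
2: R B2 -> L2 miss wb->B5  d=-]
3: R B8 -> L2 miss  d=-]
4: R B0 -> L0 hit  d=-]
5: W B0 -> L0 hit  d=D]
6: W B2 -> L2 miss  d=D]
7: W B2 -> L2 hit  d=D]
8: R B2 -> L2 hit  d=D]
9: R B8 -> L2 miss wb->B2  d=-]
10: R B2 -> L2 miss  d=-]
11: W B7 -> L1 miss  d=D]
12: R B6 -> L0 miss wb->B0  d=-]
13: W B6 -> L0 hit  d=D]
14: W B7 -> L1 hit  d=D]
15: W B0 -> L0 miss wb->B6  d=D]

DIRTY = [0, 7]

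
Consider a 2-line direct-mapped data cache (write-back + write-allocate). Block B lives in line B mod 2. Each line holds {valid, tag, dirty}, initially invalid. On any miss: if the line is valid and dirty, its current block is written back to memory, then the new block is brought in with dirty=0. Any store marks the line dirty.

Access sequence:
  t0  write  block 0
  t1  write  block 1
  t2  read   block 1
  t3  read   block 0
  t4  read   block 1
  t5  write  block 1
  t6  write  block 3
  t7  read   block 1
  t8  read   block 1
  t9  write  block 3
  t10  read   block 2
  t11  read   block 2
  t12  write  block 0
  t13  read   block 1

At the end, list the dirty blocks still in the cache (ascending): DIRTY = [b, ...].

DIRTY = [0]

0: W B0 -> L0 miss  d=D]
1: W B1 -> L1 miss  d=D]
2: R B1 -> L1 hit  d=D]
3: R B0 -> L0 hit  d=D]
4: R B1 -> L1 hit  d=D]
5: W B1 -> L1 hit  d=D]
6: W B3 -> L1 miss wb->B1  d=D]
7: R B1 -> L1 miss wb->B3  d=-]
8: R B1 -> L1 hit  d=-]
9: W B3 -> L1 miss  d=D]
10: R B2 -> L0 miss wb->B0  d=-]
11: R B2 -> L0 hit  d=-]
12: W B0 -> L0 miss  d=D]
13: R B1 -> L1 miss wb->B3  d=-]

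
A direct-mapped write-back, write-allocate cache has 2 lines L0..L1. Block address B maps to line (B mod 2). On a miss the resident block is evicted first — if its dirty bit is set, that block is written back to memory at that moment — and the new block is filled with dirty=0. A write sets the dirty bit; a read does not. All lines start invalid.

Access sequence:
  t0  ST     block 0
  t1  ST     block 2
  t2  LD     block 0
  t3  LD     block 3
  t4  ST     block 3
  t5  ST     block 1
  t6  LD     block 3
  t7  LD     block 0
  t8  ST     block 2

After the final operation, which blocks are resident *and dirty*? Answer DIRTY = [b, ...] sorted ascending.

  0 | W B0 → L0 miss [D]
  1 | W B2 → L0 miss wb→B0 [D]
  2 | R B0 → L0 miss wb→B2 [-]
  3 | R B3 → L1 miss [-]
  4 | W B3 → L1 hit [D]
  5 | W B1 → L1 miss wb→B3 [D]
  6 | R B3 → L1 miss wb→B1 [-]
  7 | R B0 → L0 hit [-]
  8 | W B2 → L0 miss [D]

DIRTY = [2]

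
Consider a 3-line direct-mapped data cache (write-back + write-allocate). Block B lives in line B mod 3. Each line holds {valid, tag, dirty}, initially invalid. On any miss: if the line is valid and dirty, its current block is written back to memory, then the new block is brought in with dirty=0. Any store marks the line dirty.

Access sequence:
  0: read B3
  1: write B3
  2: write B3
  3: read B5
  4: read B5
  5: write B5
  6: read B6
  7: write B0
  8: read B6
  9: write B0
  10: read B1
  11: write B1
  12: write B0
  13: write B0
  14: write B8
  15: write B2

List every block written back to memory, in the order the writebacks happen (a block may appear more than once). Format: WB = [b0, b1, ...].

0: R B3 -> L0 miss  d=-]
1: W B3 -> L0 hit  d=D]
2: W B3 -> L0 hit  d=D]
3: R B5 -> L2 miss  d=-]
4: R B5 -> L2 hit  d=-]
5: W B5 -> L2 hit  d=D]
6: R B6 -> L0 miss wb->B3  d=-]
7: W B0 -> L0 miss  d=D]
8: R B6 -> L0 miss wb->B0  d=-]
9: W B0 -> L0 miss  d=D]
10: R B1 -> L1 miss  d=-]
11: W B1 -> L1 hit  d=D]
12: W B0 -> L0 hit  d=D]
13: W B0 -> L0 hit  d=D]
14: W B8 -> L2 miss wb->B5  d=D]
15: W B2 -> L2 miss wb->B8  d=D]

WB = [3, 0, 5, 8]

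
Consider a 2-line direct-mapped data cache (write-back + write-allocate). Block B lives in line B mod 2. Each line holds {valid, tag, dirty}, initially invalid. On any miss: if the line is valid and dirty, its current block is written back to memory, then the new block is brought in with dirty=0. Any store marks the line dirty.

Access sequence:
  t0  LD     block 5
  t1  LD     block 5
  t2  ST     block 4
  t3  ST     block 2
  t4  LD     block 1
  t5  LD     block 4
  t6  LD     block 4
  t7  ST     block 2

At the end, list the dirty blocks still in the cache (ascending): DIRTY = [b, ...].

DIRTY = [2]

  0 | R B5 → L1 miss [-]
  1 | R B5 → L1 hit [-]
  2 | W B4 → L0 miss [D]
  3 | W B2 → L0 miss wb→B4 [D]
  4 | R B1 → L1 miss [-]
  5 | R B4 → L0 miss wb→B2 [-]
  6 | R B4 → L0 hit [-]
  7 | W B2 → L0 miss [D]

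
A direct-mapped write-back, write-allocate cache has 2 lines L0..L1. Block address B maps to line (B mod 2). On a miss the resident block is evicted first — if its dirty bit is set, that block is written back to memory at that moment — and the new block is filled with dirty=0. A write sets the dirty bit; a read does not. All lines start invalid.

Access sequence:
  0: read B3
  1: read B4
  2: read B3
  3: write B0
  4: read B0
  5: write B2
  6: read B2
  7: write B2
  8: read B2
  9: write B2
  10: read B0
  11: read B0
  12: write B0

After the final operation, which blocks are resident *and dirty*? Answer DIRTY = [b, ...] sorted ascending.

  0 | R B3 → L1 miss [-]
  1 | R B4 → L0 miss [-]
  2 | R B3 → L1 hit [-]
  3 | W B0 → L0 miss [D]
  4 | R B0 → L0 hit [D]
  5 | W B2 → L0 miss wb→B0 [D]
  6 | R B2 → L0 hit [D]
  7 | W B2 → L0 hit [D]
  8 | R B2 → L0 hit [D]
  9 | W B2 → L0 hit [D]
  10 | R B0 → L0 miss wb→B2 [-]
  11 | R B0 → L0 hit [-]
  12 | W B0 → L0 hit [D]

DIRTY = [0]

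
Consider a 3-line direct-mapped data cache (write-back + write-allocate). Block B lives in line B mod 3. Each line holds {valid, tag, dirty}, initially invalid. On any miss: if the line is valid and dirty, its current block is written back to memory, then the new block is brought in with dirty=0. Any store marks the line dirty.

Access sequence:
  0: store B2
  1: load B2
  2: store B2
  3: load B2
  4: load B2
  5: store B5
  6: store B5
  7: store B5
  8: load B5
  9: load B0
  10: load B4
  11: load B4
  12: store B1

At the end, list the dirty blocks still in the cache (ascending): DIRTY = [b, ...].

DIRTY = [1, 5]

  0 | W B2 → L2 miss [D]
  1 | R B2 → L2 hit [D]
  2 | W B2 → L2 hit [D]
  3 | R B2 → L2 hit [D]
  4 | R B2 → L2 hit [D]
  5 | W B5 → L2 miss wb→B2 [D]
  6 | W B5 → L2 hit [D]
  7 | W B5 → L2 hit [D]
  8 | R B5 → L2 hit [D]
  9 | R B0 → L0 miss [-]
  10 | R B4 → L1 miss [-]
  11 | R B4 → L1 hit [-]
  12 | W B1 → L1 miss [D]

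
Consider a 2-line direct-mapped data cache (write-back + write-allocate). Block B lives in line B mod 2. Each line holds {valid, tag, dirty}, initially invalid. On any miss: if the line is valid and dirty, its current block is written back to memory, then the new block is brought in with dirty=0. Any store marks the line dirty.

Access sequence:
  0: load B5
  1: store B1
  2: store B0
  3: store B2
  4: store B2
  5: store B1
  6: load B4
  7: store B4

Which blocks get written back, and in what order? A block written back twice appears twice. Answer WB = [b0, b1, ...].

0: R B5 → L1 miss [-]
1: W B1 → L1 miss [D]
2: W B0 → L0 miss [D]
3: W B2 → L0 miss wb→B0 [D]
4: W B2 → L0 hit [D]
5: W B1 → L1 hit [D]
6: R B4 → L0 miss wb→B2 [-]
7: W B4 → L0 hit [D]

WB = [0, 2]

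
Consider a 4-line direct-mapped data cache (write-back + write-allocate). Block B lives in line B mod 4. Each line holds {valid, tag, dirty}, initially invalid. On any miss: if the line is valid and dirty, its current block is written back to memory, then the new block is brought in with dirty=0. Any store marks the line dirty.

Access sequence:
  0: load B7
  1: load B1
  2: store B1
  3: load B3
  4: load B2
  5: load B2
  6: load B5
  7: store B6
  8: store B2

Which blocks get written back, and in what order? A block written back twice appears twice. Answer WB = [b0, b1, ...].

0: R B7 → L3 miss [-]
1: R B1 → L1 miss [-]
2: W B1 → L1 hit [D]
3: R B3 → L3 miss [-]
4: R B2 → L2 miss [-]
5: R B2 → L2 hit [-]
6: R B5 → L1 miss wb→B1 [-]
7: W B6 → L2 miss [D]
8: W B2 → L2 miss wb→B6 [D]

WB = [1, 6]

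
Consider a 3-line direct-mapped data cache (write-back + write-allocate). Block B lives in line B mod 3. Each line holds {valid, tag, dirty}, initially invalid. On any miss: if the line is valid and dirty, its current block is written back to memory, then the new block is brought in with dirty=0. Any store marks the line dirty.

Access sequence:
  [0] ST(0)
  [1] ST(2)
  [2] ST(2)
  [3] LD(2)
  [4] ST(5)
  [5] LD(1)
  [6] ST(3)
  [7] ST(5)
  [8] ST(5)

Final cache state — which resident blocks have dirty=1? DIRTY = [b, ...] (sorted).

0: W B0 -> L0 miss  d=D]
1: W B2 -> L2 miss  d=D]
2: W B2 -> L2 hit  d=D]
3: R B2 -> L2 hit  d=D]
4: W B5 -> L2 miss wb->B2  d=D]
5: R B1 -> L1 miss  d=-]
6: W B3 -> L0 miss wb->B0  d=D]
7: W B5 -> L2 hit  d=D]
8: W B5 -> L2 hit  d=D]

DIRTY = [3, 5]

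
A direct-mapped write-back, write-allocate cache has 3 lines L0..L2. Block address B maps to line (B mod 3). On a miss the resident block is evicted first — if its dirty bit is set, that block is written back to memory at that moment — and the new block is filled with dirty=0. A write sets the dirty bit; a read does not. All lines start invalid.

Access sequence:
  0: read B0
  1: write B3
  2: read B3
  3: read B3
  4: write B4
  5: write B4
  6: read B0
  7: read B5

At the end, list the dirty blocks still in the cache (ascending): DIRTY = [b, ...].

DIRTY = [4]

0: R B0 -> L0 miss  d=-]
1: W B3 -> L0 miss  d=D]
2: R B3 -> L0 hit  d=D]
3: R B3 -> L0 hit  d=D]
4: W B4 -> L1 miss  d=D]
5: W B4 -> L1 hit  d=D]
6: R B0 -> L0 miss wb->B3  d=-]
7: R B5 -> L2 miss  d=-]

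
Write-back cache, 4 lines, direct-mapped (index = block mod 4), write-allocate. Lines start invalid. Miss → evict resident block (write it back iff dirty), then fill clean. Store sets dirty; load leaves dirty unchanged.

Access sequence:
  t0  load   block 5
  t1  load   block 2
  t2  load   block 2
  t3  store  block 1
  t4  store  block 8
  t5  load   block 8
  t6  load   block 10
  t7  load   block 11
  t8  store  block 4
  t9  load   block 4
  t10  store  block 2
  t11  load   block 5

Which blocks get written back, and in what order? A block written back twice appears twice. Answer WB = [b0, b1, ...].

WB = [8, 1]

  0 | R B5 → L1 miss [-]
  1 | R B2 → L2 miss [-]
  2 | R B2 → L2 hit [-]
  3 | W B1 → L1 miss [D]
  4 | W B8 → L0 miss [D]
  5 | R B8 → L0 hit [D]
  6 | R B10 → L2 miss [-]
  7 | R B11 → L3 miss [-]
  8 | W B4 → L0 miss wb→B8 [D]
  9 | R B4 → L0 hit [D]
  10 | W B2 → L2 miss [D]
  11 | R B5 → L1 miss wb→B1 [-]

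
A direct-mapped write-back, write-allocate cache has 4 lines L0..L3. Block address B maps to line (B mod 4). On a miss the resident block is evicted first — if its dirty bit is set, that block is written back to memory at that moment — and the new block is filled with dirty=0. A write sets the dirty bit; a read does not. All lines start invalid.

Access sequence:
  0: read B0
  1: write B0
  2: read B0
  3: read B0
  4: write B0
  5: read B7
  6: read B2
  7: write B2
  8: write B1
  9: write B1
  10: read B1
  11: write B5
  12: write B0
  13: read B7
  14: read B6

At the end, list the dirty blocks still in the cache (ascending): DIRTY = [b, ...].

DIRTY = [0, 5]

0: R B0 → L0 miss [-]
1: W B0 → L0 hit [D]
2: R B0 → L0 hit [D]
3: R B0 → L0 hit [D]
4: W B0 → L0 hit [D]
5: R B7 → L3 miss [-]
6: R B2 → L2 miss [-]
7: W B2 → L2 hit [D]
8: W B1 → L1 miss [D]
9: W B1 → L1 hit [D]
10: R B1 → L1 hit [D]
11: W B5 → L1 miss wb→B1 [D]
12: W B0 → L0 hit [D]
13: R B7 → L3 hit [-]
14: R B6 → L2 miss wb→B2 [-]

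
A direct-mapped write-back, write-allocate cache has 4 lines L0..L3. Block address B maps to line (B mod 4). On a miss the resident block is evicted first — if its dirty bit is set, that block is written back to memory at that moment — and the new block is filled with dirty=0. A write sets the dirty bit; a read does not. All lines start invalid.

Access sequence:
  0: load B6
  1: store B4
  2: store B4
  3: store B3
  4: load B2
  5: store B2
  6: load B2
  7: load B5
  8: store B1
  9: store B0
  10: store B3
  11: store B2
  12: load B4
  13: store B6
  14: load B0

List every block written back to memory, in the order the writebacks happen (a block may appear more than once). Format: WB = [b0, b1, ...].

WB = [4, 0, 2]

0: R B6 -> L2 miss  d=-]
1: W B4 -> L0 miss  d=D]
2: W B4 -> L0 hit  d=D]
3: W B3 -> L3 miss  d=D]
4: R B2 -> L2 miss  d=-]
5: W B2 -> L2 hit  d=D]
6: R B2 -> L2 hit  d=D]
7: R B5 -> L1 miss  d=-]
8: W B1 -> L1 miss  d=D]
9: W B0 -> L0 miss wb->B4  d=D]
10: W B3 -> L3 hit  d=D]
11: W B2 -> L2 hit  d=D]
12: R B4 -> L0 miss wb->B0  d=-]
13: W B6 -> L2 miss wb->B2  d=D]
14: R B0 -> L0 miss  d=-]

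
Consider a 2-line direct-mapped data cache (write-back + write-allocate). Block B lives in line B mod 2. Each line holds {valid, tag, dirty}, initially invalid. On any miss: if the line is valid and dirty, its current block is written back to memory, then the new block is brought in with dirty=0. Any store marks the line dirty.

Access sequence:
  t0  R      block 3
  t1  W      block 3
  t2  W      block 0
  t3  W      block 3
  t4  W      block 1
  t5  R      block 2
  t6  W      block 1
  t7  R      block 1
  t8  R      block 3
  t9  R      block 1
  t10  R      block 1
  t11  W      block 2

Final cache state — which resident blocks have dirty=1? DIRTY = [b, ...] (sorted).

DIRTY = [2]

0: R B3 -> L1 miss  d=-]
1: W B3 -> L1 hit  d=D]
2: W B0 -> L0 miss  d=D]
3: W B3 -> L1 hit  d=D]
4: W B1 -> L1 miss wb->B3  d=D]
5: R B2 -> L0 miss wb->B0  d=-]
6: W B1 -> L1 hit  d=D]
7: R B1 -> L1 hit  d=D]
8: R B3 -> L1 miss wb->B1  d=-]
9: R B1 -> L1 miss  d=-]
10: R B1 -> L1 hit  d=-]
11: W B2 -> L0 hit  d=D]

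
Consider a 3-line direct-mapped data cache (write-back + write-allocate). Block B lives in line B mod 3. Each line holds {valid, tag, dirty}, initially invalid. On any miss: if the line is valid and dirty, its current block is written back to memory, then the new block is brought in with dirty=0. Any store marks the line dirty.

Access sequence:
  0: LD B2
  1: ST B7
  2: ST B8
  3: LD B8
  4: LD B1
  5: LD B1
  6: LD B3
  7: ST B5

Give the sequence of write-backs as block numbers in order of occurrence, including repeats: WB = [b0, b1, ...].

WB = [7, 8]

0: R B2 → L2 miss [-]
1: W B7 → L1 miss [D]
2: W B8 → L2 miss [D]
3: R B8 → L2 hit [D]
4: R B1 → L1 miss wb→B7 [-]
5: R B1 → L1 hit [-]
6: R B3 → L0 miss [-]
7: W B5 → L2 miss wb→B8 [D]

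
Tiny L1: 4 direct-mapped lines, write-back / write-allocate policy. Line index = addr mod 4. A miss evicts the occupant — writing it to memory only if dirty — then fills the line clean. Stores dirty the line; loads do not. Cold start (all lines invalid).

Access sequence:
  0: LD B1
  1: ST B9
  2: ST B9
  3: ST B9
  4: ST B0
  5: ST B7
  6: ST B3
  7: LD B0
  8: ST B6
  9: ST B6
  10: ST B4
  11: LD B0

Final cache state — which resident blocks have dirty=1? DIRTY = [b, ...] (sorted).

DIRTY = [3, 6, 9]

0: R B1 → L1 miss [-]
1: W B9 → L1 miss [D]
2: W B9 → L1 hit [D]
3: W B9 → L1 hit [D]
4: W B0 → L0 miss [D]
5: W B7 → L3 miss [D]
6: W B3 → L3 miss wb→B7 [D]
7: R B0 → L0 hit [D]
8: W B6 → L2 miss [D]
9: W B6 → L2 hit [D]
10: W B4 → L0 miss wb→B0 [D]
11: R B0 → L0 miss wb→B4 [-]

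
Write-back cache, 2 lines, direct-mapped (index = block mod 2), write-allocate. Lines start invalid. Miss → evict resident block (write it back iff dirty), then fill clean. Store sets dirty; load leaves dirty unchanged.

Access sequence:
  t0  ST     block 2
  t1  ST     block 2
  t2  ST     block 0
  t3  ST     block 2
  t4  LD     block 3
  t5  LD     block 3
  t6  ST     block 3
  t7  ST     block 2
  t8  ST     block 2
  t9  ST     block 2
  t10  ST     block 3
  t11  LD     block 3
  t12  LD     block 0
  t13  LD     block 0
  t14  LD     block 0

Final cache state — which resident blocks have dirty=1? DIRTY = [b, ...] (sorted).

0: W B2 -> L0 miss  d=D]
1: W B2 -> L0 hit  d=D]
2: W B0 -> L0 miss wb->B2  d=D]
3: W B2 -> L0 miss wb->B0  d=D]
4: R B3 -> L1 miss  d=-]
5: R B3 -> L1 hit  d=-]
6: W B3 -> L1 hit  d=D]
7: W B2 -> L0 hit  d=D]
8: W B2 -> L0 hit  d=D]
9: W B2 -> L0 hit  d=D]
10: W B3 -> L1 hit  d=D]
11: R B3 -> L1 hit  d=D]
12: R B0 -> L0 miss wb->B2  d=-]
13: R B0 -> L0 hit  d=-]
14: R B0 -> L0 hit  d=-]

DIRTY = [3]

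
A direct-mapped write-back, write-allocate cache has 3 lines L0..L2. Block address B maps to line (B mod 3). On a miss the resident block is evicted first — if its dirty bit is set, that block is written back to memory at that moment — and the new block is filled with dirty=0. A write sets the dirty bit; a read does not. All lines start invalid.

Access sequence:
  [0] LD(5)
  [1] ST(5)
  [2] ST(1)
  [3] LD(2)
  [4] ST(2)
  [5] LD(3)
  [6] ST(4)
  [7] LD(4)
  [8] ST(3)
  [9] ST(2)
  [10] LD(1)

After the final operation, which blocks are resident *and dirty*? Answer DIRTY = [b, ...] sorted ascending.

DIRTY = [2, 3]

0: R B5 → L2 miss [-]
1: W B5 → L2 hit [D]
2: W B1 → L1 miss [D]
3: R B2 → L2 miss wb→B5 [-]
4: W B2 → L2 hit [D]
5: R B3 → L0 miss [-]
6: W B4 → L1 miss wb→B1 [D]
7: R B4 → L1 hit [D]
8: W B3 → L0 hit [D]
9: W B2 → L2 hit [D]
10: R B1 → L1 miss wb→B4 [-]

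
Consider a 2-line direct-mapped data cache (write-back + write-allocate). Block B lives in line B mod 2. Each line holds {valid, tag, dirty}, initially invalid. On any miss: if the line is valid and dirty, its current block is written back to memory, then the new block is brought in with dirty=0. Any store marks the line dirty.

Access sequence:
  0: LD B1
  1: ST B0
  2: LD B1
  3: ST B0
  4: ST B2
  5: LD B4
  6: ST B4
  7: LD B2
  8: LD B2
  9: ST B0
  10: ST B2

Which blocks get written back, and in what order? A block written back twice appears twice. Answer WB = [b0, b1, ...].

  0 | R B1 → L1 miss [-]
  1 | W B0 → L0 miss [D]
  2 | R B1 → L1 hit [-]
  3 | W B0 → L0 hit [D]
  4 | W B2 → L0 miss wb→B0 [D]
  5 | R B4 → L0 miss wb→B2 [-]
  6 | W B4 → L0 hit [D]
  7 | R B2 → L0 miss wb→B4 [-]
  8 | R B2 → L0 hit [-]
  9 | W B0 → L0 miss [D]
  10 | W B2 → L0 miss wb→B0 [D]

WB = [0, 2, 4, 0]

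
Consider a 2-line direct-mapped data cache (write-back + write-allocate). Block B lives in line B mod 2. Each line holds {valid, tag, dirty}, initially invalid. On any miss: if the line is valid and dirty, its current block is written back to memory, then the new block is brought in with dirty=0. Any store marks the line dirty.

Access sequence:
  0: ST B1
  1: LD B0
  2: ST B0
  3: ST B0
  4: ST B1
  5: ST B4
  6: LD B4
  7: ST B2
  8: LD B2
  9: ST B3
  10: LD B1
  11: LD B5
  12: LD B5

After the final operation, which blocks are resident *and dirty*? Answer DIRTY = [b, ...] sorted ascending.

DIRTY = [2]

0: W B1 -> L1 miss  d=D]
1: R B0 -> L0 miss  d=-]
2: W B0 -> L0 hit  d=D]
3: W B0 -> L0 hit  d=D]
4: W B1 -> L1 hit  d=D]
5: W B4 -> L0 miss wb->B0  d=D]
6: R B4 -> L0 hit  d=D]
7: W B2 -> L0 miss wb->B4  d=D]
8: R B2 -> L0 hit  d=D]
9: W B3 -> L1 miss wb->B1  d=D]
10: R B1 -> L1 miss wb->B3  d=-]
11: R B5 -> L1 miss  d=-]
12: R B5 -> L1 hit  d=-]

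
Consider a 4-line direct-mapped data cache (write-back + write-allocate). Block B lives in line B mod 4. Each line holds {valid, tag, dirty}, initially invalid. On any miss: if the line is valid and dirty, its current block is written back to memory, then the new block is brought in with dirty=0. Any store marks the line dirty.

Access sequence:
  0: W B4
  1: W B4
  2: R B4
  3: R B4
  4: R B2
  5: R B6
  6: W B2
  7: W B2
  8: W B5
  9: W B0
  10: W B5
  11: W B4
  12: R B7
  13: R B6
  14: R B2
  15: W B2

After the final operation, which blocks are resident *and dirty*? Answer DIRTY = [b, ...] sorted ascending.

0: W B4 -> L0 miss  d=D]
1: W B4 -> L0 hit  d=D]
2: R B4 -> L0 hit  d=D]
3: R B4 -> L0 hit  d=D]
4: R B2 -> L2 miss  d=-]
5: R B6 -> L2 miss  d=-]
6: W B2 -> L2 miss  d=D]
7: W B2 -> L2 hit  d=D]
8: W B5 -> L1 miss  d=D]
9: W B0 -> L0 miss wb->B4  d=D]
10: W B5 -> L1 hit  d=D]
11: W B4 -> L0 miss wb->B0  d=D]
12: R B7 -> L3 miss  d=-]
13: R B6 -> L2 miss wb->B2  d=-]
14: R B2 -> L2 miss  d=-]
15: W B2 -> L2 hit  d=D]

DIRTY = [2, 4, 5]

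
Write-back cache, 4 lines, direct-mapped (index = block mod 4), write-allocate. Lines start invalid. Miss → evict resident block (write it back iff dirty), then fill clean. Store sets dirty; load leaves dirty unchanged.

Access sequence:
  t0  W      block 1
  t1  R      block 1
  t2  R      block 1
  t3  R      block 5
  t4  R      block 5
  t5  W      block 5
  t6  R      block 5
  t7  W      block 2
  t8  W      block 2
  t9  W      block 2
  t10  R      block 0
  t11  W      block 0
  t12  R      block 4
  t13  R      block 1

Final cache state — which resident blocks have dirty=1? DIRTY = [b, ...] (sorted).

DIRTY = [2]

  0 | W B1 → L1 miss [D]
  1 | R B1 → L1 hit [D]
  2 | R B1 → L1 hit [D]
  3 | R B5 → L1 miss wb→B1 [-]
  4 | R B5 → L1 hit [-]
  5 | W B5 → L1 hit [D]
  6 | R B5 → L1 hit [D]
  7 | W B2 → L2 miss [D]
  8 | W B2 → L2 hit [D]
  9 | W B2 → L2 hit [D]
  10 | R B0 → L0 miss [-]
  11 | W B0 → L0 hit [D]
  12 | R B4 → L0 miss wb→B0 [-]
  13 | R B1 → L1 miss wb→B5 [-]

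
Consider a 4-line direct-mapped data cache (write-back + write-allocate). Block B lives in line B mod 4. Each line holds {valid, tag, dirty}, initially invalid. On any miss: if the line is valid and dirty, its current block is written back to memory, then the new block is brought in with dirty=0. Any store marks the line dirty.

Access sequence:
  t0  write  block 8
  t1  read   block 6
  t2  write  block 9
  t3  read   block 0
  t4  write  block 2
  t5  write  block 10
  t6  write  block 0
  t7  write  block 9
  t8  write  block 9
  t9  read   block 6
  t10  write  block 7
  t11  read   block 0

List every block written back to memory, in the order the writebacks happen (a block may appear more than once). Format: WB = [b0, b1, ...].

WB = [8, 2, 10]

  0 | W B8 → L0 miss [D]
  1 | R B6 → L2 miss [-]
  2 | W B9 → L1 miss [D]
  3 | R B0 → L0 miss wb→B8 [-]
  4 | W B2 → L2 miss [D]
  5 | W B10 → L2 miss wb→B2 [D]
  6 | W B0 → L0 hit [D]
  7 | W B9 → L1 hit [D]
  8 | W B9 → L1 hit [D]
  9 | R B6 → L2 miss wb→B10 [-]
  10 | W B7 → L3 miss [D]
  11 | R B0 → L0 hit [D]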